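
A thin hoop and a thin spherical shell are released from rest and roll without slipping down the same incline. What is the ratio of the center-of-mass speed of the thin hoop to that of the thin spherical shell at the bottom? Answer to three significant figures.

v_ratio ≈ 0.913

Each satisfies Mgh = ½(1+k)Mv² with k = I/(MR²), so v ∝ 1/√(1+k).
For the thin hoop k = 1; for the thin spherical shell k = 2/3.
v₁/v₂ = √((1+k₂)/(1+k₁)) = √(1.667/2) ≈ 0.913.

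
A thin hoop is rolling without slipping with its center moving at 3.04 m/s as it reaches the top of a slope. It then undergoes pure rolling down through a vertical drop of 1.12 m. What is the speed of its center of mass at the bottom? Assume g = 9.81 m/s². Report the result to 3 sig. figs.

v ≈ 4.50 m/s

Here I = MR², so the shape factor k = I/(MR²) = 1.
Since it rolls without slipping, ω = v/R and KE = ½Mv² + ½Iω² = ½(1+k)Mv² = Mv².
Conserving energy between top and bottom: Mv² = Mv₀² + Mgh, hence v² = v₀² + 2gh/(1+k).
v = √(3.04² + 2×9.81×1.12/2) = √20.23 ≈ 4.50 m/s.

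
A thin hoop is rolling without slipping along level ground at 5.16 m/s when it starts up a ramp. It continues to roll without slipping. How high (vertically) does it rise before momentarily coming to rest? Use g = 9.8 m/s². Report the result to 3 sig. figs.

The moment of inertia is MR², giving k ≡ I/(MR²) = 1.
Pure rolling means v = ωR; then KE = ½Mv² + ½I(v/R)² = ½(1+k)Mv² = Mv².
All of this converts to potential energy at the highest point: Mv₀² = Mgh.
Thus h = (1+k)v₀²/(2g) = 2 × 5.16² / (2 × 9.8) ≈ 2.72 m.

h ≈ 2.72 m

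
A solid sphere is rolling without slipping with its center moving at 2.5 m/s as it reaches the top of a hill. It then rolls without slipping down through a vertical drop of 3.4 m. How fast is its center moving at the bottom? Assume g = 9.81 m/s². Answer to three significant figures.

Here I = (2/5)MR², so the shape factor k = I/(MR²) = 0.4.
Pure rolling means v = ωR; then KE = ½Mv² + ½I(v/R)² = ½(1+k)Mv² = (7/10)Mv².
Energy conservation: (7/10)Mv₀² + Mgh = (7/10)Mv², so v² = v₀² + 2gh/(1+k).
v = √(2.5² + 2×9.81×3.4/1.4) = √53.9 ≈ 7.34 m/s.

v ≈ 7.34 m/s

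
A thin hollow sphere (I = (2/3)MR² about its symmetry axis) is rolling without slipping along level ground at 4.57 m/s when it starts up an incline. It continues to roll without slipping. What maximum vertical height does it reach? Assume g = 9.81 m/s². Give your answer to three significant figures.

h ≈ 1.77 m

Here I = (2/3)MR², so the shape factor k = I/(MR²) = 2/3.
Since it rolls without slipping, ω = v/R and KE = ½Mv² + ½Iω² = ½(1+k)Mv² = (5/6)Mv².
All of this converts to potential energy at the highest point: (5/6)Mv₀² = Mgh.
Thus h = (1+k)v₀²/(2g) = 1.667 × 4.57² / (2 × 9.81) ≈ 1.77 m.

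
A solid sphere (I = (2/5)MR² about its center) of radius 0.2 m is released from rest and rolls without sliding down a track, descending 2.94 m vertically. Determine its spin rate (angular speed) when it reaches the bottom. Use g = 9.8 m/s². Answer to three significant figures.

ω ≈ 32.1 rad/s

The moment of inertia is (2/5)MR², giving k ≡ I/(MR²) = 0.4.
Since it rolls without slipping, ω = v/R and KE = ½Mv² + ½Iω² = ½(1+k)Mv² = (7/10)Mv².
Energy conservation Mgh = ½(1+k)Mv² gives v = √(2gh/(1+k)) = √(2 × 9.8 × 2.94 / 1.4) = 6.416 m/s.
The angular speed follows from ω = v/R = 6.416/0.2 ≈ 32.1 rad/s.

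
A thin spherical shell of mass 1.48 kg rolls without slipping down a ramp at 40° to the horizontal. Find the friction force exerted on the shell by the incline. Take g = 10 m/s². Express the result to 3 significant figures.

With I = (2/3)MR², the ratio k = I/(MR²) is 2/3.
Newton's second law down the slope: Mg sinθ − f = Ma. The torque equation fR = Iα (with α = a/R) gives f = kMa.
Combining, a = g sinθ/(1+k) and f = kMa = kMg sinθ/(1+k).
f = (2/3) × 1.48 × 10 × sin40° / 1.667 ≈ 3.81 N.

f ≈ 3.81 N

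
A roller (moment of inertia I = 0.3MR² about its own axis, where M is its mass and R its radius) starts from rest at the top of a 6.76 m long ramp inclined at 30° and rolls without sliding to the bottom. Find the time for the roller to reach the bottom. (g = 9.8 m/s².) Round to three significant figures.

t ≈ 1.89 s

For this body I = 0.3MR², i.e. k = I/(MR²) = 0.3.
Along the incline Mg sinθ − f = Ma, and torque about the center fR = Iα = kMR²(a/R) gives f = kMa.
Hence a = g sinθ/(1+k) = 9.8×sin30°/1.3 = 3.769 m/s².
Starting from rest, L = ½at², so t = √(2L/a) = √(2×6.76/3.769) ≈ 1.89 s.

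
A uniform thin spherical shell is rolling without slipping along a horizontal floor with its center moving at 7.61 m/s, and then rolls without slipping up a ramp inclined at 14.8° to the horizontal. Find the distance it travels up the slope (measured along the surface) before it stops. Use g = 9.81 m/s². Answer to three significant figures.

d ≈ 19.3 m

The moment of inertia is (2/3)MR², giving k ≡ I/(MR²) = 2/3.
The rolling condition ω = v/R makes the rotational term ½I(v/R)² = ½kMv², so KE_total = ½(1+k)Mv² = (5/6)Mv².
Setting this equal to Mgh gives the vertical rise h = (1+k)v₀²/(2g) = 1.667×7.61²/(2×9.81) = 4.919 m.
Along the incline, d = h/sinθ = 4.919/sin14.8° ≈ 19.3 m.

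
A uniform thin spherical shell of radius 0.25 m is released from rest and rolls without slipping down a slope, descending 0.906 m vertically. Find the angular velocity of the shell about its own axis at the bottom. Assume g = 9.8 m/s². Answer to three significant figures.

ω ≈ 13.1 rad/s

Here I = (2/3)MR², so the shape factor k = I/(MR²) = 2/3.
Rolling without slipping gives ω = v/R, so the total kinetic energy is ½Mv² + ½Iω² = ½(1+k)Mv² = (5/6)Mv².
Energy conservation Mgh = ½(1+k)Mv² gives v = √(2gh/(1+k)) = √(2 × 9.8 × 0.906 / 1.667) = 3.264 m/s.
Then ω = v/R = 3.264 / 0.25 ≈ 13.1 rad/s.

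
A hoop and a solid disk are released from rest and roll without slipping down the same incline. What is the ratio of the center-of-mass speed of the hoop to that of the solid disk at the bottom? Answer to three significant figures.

Each satisfies Mgh = ½(1+k)Mv² with k = I/(MR²), so v ∝ 1/√(1+k).
For the hoop k = 1; for the solid disk k = 0.5.
v₁/v₂ = √((1+k₂)/(1+k₁)) = √(1.5/2) ≈ 0.866.

v_ratio ≈ 0.866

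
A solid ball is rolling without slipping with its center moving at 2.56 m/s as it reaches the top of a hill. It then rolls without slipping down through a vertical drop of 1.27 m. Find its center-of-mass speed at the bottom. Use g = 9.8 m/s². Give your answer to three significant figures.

The moment of inertia is (2/5)MR², giving k ≡ I/(MR²) = 0.4.
Rolling without slipping gives ω = v/R, so the total kinetic energy is ½Mv² + ½Iω² = ½(1+k)Mv² = (7/10)Mv².
Conserving energy between top and bottom: (7/10)Mv² = (7/10)Mv₀² + Mgh, hence v² = v₀² + 2gh/(1+k).
v = √(2.56² + 2×9.8×1.27/1.4) = √24.33 ≈ 4.93 m/s.

v ≈ 4.93 m/s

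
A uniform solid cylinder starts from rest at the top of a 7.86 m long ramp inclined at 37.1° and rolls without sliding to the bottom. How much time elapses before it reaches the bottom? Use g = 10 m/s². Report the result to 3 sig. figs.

The moment of inertia is (1/2)MR², giving k ≡ I/(MR²) = 0.5.
Along the incline Mg sinθ − f = Ma, and torque about the center fR = Iα = kMR²(a/R) gives f = kMa.
Hence a = g sinθ/(1+k) = 10×sin37.1°/1.5 = 4.021 m/s².
Starting from rest, L = ½at², so t = √(2L/a) = √(2×7.86/4.021) ≈ 1.98 s.

t ≈ 1.98 s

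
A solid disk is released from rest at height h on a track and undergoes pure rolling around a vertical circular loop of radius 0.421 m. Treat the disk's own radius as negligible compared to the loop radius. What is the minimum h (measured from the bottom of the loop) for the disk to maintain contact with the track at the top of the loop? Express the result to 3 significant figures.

h_min ≈ 1.16 m

Here I = (1/2)MR², so the shape factor k = I/(MR²) = 0.5.
At the top, contact is just lost when gravity alone supplies the centripetal force: Mg = Mv_top²/r, i.e. v_top² = gr.
With ω = v/R, the kinetic energy at speed v is ½(1+k)Mv² = (3/4)Mv².
Energy conservation from release (height h) to the top (height 2r): Mgh = Mg(2r) + (3/4)M·gr.
Thus h_min = 2r + (1+k)r/2 = r(2 + 1.5/2) = 0.421 × 2.75 ≈ 1.16 m.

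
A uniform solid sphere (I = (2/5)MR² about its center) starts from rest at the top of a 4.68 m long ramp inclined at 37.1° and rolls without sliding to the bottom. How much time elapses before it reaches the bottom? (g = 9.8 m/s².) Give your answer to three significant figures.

t ≈ 1.49 s

With I = (2/5)MR², the ratio k = I/(MR²) is 0.4.
Newton's second law down the slope: Mg sinθ − f = Ma. The torque equation fR = Iα (with α = a/R) gives f = kMa.
Hence a = g sinθ/(1+k) = 9.8×sin37.1°/1.4 = 4.222 m/s².
With constant a from rest, t = √(2L/a) = √(2·4.68/4.222) ≈ 1.49 s.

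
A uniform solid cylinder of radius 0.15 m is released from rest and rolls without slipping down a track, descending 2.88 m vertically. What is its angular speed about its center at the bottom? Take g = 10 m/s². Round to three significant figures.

ω ≈ 41.3 rad/s

With I = (1/2)MR², the ratio k = I/(MR²) is 0.5.
Pure rolling means v = ωR; then KE = ½Mv² + ½I(v/R)² = ½(1+k)Mv² = (3/4)Mv².
Energy conservation Mgh = ½(1+k)Mv² gives v = √(2gh/(1+k)) = √(2 × 10 × 2.88 / 1.5) = 6.197 m/s.
Then ω = v/R = 6.197 / 0.15 ≈ 41.3 rad/s.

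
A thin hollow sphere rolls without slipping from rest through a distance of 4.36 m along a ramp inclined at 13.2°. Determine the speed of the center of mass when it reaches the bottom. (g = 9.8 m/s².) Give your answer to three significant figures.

v ≈ 3.42 m/s

The moment of inertia is (2/3)MR², giving k ≡ I/(MR²) = 2/3.
Pure rolling means v = ωR; then KE = ½Mv² + ½I(v/R)² = ½(1+k)Mv² = (5/6)Mv².
The vertical drop is h = L sinθ = 4.36 × sin13.2° = 0.9956 m.
Energy conservation: Mgh = (5/6)Mv², so v = √(2gh/(1+k)) = √(2 × 9.8 × 0.9956 / 1.667) ≈ 3.42 m/s.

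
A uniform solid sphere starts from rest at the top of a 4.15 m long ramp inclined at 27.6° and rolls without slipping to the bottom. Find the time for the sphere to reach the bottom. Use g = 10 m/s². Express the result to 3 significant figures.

Here I = (2/5)MR², so the shape factor k = I/(MR²) = 0.4.
Newton's second law down the slope: Mg sinθ − f = Ma. The torque equation fR = Iα (with α = a/R) gives f = kMa.
Hence a = g sinθ/(1+k) = 10×sin27.6°/1.4 = 3.309 m/s².
Starting from rest, L = ½at², so t = √(2L/a) = √(2×4.15/3.309) ≈ 1.58 s.

t ≈ 1.58 s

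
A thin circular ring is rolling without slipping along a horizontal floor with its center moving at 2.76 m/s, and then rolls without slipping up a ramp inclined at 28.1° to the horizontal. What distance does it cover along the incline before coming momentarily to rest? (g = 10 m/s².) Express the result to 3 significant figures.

Here I = MR², so the shape factor k = I/(MR²) = 1.
Pure rolling means v = ωR; then KE = ½Mv² + ½I(v/R)² = ½(1+k)Mv² = Mv².
Setting this equal to Mgh gives the vertical rise h = (1+k)v₀²/(2g) = 2×2.76²/(2×10) = 0.7618 m.
Along the incline, d = h/sinθ = 0.7618/sin28.1° ≈ 1.62 m.

d ≈ 1.62 m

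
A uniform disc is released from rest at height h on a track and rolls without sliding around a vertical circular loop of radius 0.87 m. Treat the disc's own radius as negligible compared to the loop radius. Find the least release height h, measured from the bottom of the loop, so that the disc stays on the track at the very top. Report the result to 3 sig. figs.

h_min ≈ 2.39 m

The moment of inertia is (1/2)MR², giving k ≡ I/(MR²) = 0.5.
At the top, contact is just lost when gravity alone supplies the centripetal force: Mg = Mv_top²/r, i.e. v_top² = gr.
With ω = v/R, the kinetic energy at speed v is ½(1+k)Mv² = (3/4)Mv².
Energy conservation from release (height h) to the top (height 2r): Mgh = Mg(2r) + (3/4)M·gr.
Thus h_min = 2r + (1+k)r/2 = r(2 + 1.5/2) = 0.87 × 2.75 ≈ 2.39 m.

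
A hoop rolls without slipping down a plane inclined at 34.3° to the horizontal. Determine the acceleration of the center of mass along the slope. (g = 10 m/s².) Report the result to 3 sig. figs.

a ≈ 2.82 m/s²

For this body I = MR², i.e. k = I/(MR²) = 1.
Translational: Mg sinθ − f = Ma. Rotational about the CM: fR = Iα = kMRa, so f = kMa.
Eliminating f: Mg sinθ = (1+k)Ma, so a = g sinθ/(1+k) = 10 × sin34.3° / 2 ≈ 2.82 m/s².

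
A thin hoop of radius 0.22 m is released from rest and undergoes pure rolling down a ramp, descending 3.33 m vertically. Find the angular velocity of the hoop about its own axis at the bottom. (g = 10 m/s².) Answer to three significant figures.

For this body I = MR², i.e. k = I/(MR²) = 1.
The rolling condition ω = v/R makes the rotational term ½I(v/R)² = ½kMv², so KE_total = ½(1+k)Mv² = Mv².
Energy conservation Mgh = ½(1+k)Mv² gives v = √(2gh/(1+k)) = √(2 × 10 × 3.33 / 2) = 5.771 m/s.
Then ω = v/R = 5.771 / 0.22 ≈ 26.2 rad/s.

ω ≈ 26.2 rad/s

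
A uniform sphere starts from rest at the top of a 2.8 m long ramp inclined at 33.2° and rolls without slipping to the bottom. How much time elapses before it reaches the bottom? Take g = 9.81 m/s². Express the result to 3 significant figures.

Here I = (2/5)MR², so the shape factor k = I/(MR²) = 0.4.
Along the incline Mg sinθ − f = Ma, and torque about the center fR = Iα = kMR²(a/R) gives f = kMa.
Hence a = g sinθ/(1+k) = 9.81×sin33.2°/1.4 = 3.837 m/s².
Starting from rest, L = ½at², so t = √(2L/a) = √(2×2.8/3.837) ≈ 1.21 s.

t ≈ 1.21 s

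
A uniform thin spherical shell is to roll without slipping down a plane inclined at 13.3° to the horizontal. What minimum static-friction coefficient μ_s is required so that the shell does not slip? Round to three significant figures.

μ_min ≈ 0.0946

The moment of inertia is (2/3)MR², giving k ≡ I/(MR²) = 2/3.
Along the incline Mg sinθ − f = Ma, and torque about the center fR = Iα = kMR²(a/R) gives f = kMa.
These give a = g sinθ/(1+k) and the required friction f = kMg sinθ/(1+k).
The normal force is N = Mg cosθ, so μ_min = f/N = k tanθ/(1+k).
μ_min = (2/3) × tan13.3° / 1.667 ≈ 0.0946.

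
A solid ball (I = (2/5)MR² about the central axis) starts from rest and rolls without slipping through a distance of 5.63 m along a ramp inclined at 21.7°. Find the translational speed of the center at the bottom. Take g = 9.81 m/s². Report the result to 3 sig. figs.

v ≈ 5.40 m/s

The moment of inertia is (2/5)MR², giving k ≡ I/(MR²) = 0.4.
Pure rolling means v = ωR; then KE = ½Mv² + ½I(v/R)² = ½(1+k)Mv² = (7/10)Mv².
The vertical drop is h = L sinθ = 5.63 × sin21.7° = 2.082 m.
Energy conservation: Mgh = (7/10)Mv², so v = √(2gh/(1+k)) = √(2 × 9.81 × 2.082 / 1.4) ≈ 5.40 m/s.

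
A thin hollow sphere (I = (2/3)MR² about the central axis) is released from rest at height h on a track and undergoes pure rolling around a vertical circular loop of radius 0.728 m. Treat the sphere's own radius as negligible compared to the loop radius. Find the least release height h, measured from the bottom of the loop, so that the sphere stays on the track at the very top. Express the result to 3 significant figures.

h_min ≈ 2.06 m

For this body I = (2/3)MR², i.e. k = I/(MR²) = 2/3.
At the top, contact is just lost when gravity alone supplies the centripetal force: Mg = Mv_top²/r, i.e. v_top² = gr.
With ω = v/R, the kinetic energy at speed v is ½(1+k)Mv² = (5/6)Mv².
Energy conservation from release (height h) to the top (height 2r): Mgh = Mg(2r) + (5/6)M·gr.
Thus h_min = 2r + (1+k)r/2 = r(2 + 1.667/2) = 0.728 × 2.833 ≈ 2.06 m.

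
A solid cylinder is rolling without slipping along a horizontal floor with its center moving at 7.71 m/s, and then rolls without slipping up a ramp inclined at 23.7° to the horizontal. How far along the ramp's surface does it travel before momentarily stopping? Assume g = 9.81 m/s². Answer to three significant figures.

d ≈ 11.3 m

For this body I = (1/2)MR², i.e. k = I/(MR²) = 0.5.
The rolling condition ω = v/R makes the rotational term ½I(v/R)² = ½kMv², so KE_total = ½(1+k)Mv² = (3/4)Mv².
Setting this equal to Mgh gives the vertical rise h = (1+k)v₀²/(2g) = 1.5×7.71²/(2×9.81) = 4.545 m.
Along the incline, d = h/sinθ = 4.545/sin23.7° ≈ 11.3 m.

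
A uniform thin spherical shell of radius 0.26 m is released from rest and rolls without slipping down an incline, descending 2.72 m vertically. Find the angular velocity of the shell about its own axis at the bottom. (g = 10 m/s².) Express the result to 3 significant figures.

ω ≈ 22.0 rad/s

Here I = (2/3)MR², so the shape factor k = I/(MR²) = 2/3.
The rolling condition ω = v/R makes the rotational term ½I(v/R)² = ½kMv², so KE_total = ½(1+k)Mv² = (5/6)Mv².
Energy conservation Mgh = ½(1+k)Mv² gives v = √(2gh/(1+k)) = √(2 × 10 × 2.72 / 1.667) = 5.713 m/s.
Then ω = v/R = 5.713 / 0.26 ≈ 22.0 rad/s.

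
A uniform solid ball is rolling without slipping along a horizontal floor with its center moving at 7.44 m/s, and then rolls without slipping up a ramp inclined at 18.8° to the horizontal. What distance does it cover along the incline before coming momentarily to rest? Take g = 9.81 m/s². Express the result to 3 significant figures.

d ≈ 12.3 m

Here I = (2/5)MR², so the shape factor k = I/(MR²) = 0.4.
Rolling without slipping gives ω = v/R, so the total kinetic energy is ½Mv² + ½Iω² = ½(1+k)Mv² = (7/10)Mv².
Setting this equal to Mgh gives the vertical rise h = (1+k)v₀²/(2g) = 1.4×7.44²/(2×9.81) = 3.95 m.
The distance along the slope is d = h/sinθ = 3.95/sin18.8° ≈ 12.3 m.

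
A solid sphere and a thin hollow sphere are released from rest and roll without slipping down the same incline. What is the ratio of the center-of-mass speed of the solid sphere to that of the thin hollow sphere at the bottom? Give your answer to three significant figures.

v_ratio ≈ 1.09

Each satisfies Mgh = ½(1+k)Mv² with k = I/(MR²), so v ∝ 1/√(1+k).
For the solid sphere k = 0.4; for the thin hollow sphere k = 2/3.
v₁/v₂ = √((1+k₂)/(1+k₁)) = √(1.667/1.4) ≈ 1.09.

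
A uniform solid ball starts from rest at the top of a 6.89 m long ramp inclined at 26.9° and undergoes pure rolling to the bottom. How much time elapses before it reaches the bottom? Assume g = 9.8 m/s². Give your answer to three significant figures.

t ≈ 2.09 s

Here I = (2/5)MR², so the shape factor k = I/(MR²) = 0.4.
Translational: Mg sinθ − f = Ma. Rotational about the CM: fR = Iα = kMRa, so f = kMa.
Hence a = g sinθ/(1+k) = 9.8×sin26.9°/1.4 = 3.167 m/s².
Starting from rest, L = ½at², so t = √(2L/a) = √(2×6.89/3.167) ≈ 2.09 s.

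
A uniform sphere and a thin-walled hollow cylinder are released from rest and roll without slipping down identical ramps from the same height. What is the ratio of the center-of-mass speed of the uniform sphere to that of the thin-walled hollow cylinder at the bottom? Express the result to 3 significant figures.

v_ratio ≈ 1.20

Each satisfies Mgh = ½(1+k)Mv² with k = I/(MR²), so v ∝ 1/√(1+k).
For the uniform sphere k = 0.4; for the thin-walled hollow cylinder k = 1.
v₁/v₂ = √((1+k₂)/(1+k₁)) = √(2/1.4) ≈ 1.20.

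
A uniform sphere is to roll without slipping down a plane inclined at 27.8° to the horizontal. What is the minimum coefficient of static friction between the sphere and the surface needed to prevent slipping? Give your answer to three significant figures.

μ_min ≈ 0.151

With I = (2/5)MR², the ratio k = I/(MR²) is 0.4.
Along the incline Mg sinθ − f = Ma, and torque about the center fR = Iα = kMR²(a/R) gives f = kMa.
These give a = g sinθ/(1+k) and the required friction f = kMg sinθ/(1+k).
With N = Mg cosθ, the no-slip condition f ≤ μN gives μ_min = f/N = k tanθ/(1+k).
μ_min = 0.4 × tan27.8° / 1.4 ≈ 0.151.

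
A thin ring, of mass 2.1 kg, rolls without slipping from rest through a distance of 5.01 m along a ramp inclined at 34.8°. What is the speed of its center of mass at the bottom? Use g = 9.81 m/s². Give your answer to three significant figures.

The moment of inertia is MR², giving k ≡ I/(MR²) = 1.
Pure rolling means v = ωR; then KE = ½Mv² + ½I(v/R)² = ½(1+k)Mv² = Mv².
The vertical drop is h = L sinθ = 5.01 × sin34.8° = 2.859 m.
Energy conservation: Mgh = Mv², so v = √(2gh/(1+k)) = √(2 × 9.81 × 2.859 / 2) ≈ 5.30 m/s.

v ≈ 5.30 m/s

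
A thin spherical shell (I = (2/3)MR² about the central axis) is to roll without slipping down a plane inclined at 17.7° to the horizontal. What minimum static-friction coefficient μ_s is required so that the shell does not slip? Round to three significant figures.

For this body I = (2/3)MR², i.e. k = I/(MR²) = 2/3.
Along the incline Mg sinθ − f = Ma, and torque about the center fR = Iα = kMR²(a/R) gives f = kMa.
These give a = g sinθ/(1+k) and the required friction f = kMg sinθ/(1+k).
The normal force is N = Mg cosθ, so μ_min = f/N = k tanθ/(1+k).
μ_min = (2/3) × tan17.7° / 1.667 ≈ 0.128.

μ_min ≈ 0.128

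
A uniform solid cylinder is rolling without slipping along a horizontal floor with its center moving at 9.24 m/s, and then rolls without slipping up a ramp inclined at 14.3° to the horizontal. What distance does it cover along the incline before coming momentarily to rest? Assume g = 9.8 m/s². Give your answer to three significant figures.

d ≈ 26.5 m

For this body I = (1/2)MR², i.e. k = I/(MR²) = 0.5.
Pure rolling means v = ωR; then KE = ½Mv² + ½I(v/R)² = ½(1+k)Mv² = (3/4)Mv².
Setting this equal to Mgh gives the vertical rise h = (1+k)v₀²/(2g) = 1.5×9.24²/(2×9.8) = 6.534 m.
Along the incline, d = h/sinθ = 6.534/sin14.3° ≈ 26.5 m.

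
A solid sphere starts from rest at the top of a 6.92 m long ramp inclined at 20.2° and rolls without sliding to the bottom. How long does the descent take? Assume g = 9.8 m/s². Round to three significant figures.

t ≈ 2.39 s

With I = (2/5)MR², the ratio k = I/(MR²) is 0.4.
Translational: Mg sinθ − f = Ma. Rotational about the CM: fR = Iα = kMRa, so f = kMa.
Hence a = g sinθ/(1+k) = 9.8×sin20.2°/1.4 = 2.417 m/s².
Starting from rest, L = ½at², so t = √(2L/a) = √(2×6.92/2.417) ≈ 2.39 s.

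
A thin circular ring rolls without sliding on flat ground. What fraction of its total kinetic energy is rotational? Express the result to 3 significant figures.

fraction ≈ 0.500

For this body I = MR², i.e. k = I/(MR²) = 1.
Since ω = v/R, the translational part is ½Mv² and the rotational part is ½I(v/R)² = ½kMv²; the total is ½(1+k)Mv².
The rotational fraction is therefore k/(1+k) = 1/2 ≈ 0.500.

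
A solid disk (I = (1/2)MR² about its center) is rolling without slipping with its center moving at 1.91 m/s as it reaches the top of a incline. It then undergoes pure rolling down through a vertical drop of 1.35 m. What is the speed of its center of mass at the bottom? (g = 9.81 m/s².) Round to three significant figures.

With I = (1/2)MR², the ratio k = I/(MR²) is 0.5.
Rolling without slipping gives ω = v/R, so the total kinetic energy is ½Mv² + ½Iω² = ½(1+k)Mv² = (3/4)Mv².
Conserving energy between top and bottom: (3/4)Mv² = (3/4)Mv₀² + Mgh, hence v² = v₀² + 2gh/(1+k).
v = √(1.91² + 2×9.81×1.35/1.5) = √21.31 ≈ 4.62 m/s.

v ≈ 4.62 m/s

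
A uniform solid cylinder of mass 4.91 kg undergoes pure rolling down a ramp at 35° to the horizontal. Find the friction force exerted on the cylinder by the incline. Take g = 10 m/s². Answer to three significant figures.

f ≈ 9.39 N

Here I = (1/2)MR², so the shape factor k = I/(MR²) = 0.5.
Along the incline Mg sinθ − f = Ma, and torque about the center fR = Iα = kMR²(a/R) gives f = kMa.
Combining, a = g sinθ/(1+k) and f = kMa = kMg sinθ/(1+k).
f = 0.5 × 4.91 × 10 × sin35° / 1.5 ≈ 9.39 N.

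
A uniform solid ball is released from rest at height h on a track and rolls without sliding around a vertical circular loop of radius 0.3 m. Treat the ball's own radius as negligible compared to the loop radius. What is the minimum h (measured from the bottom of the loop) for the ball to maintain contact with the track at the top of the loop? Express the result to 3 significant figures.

h_min ≈ 0.810 m

Here I = (2/5)MR², so the shape factor k = I/(MR²) = 0.4.
At the top, contact is just lost when gravity alone supplies the centripetal force: Mg = Mv_top²/r, i.e. v_top² = gr.
With ω = v/R, the kinetic energy at speed v is ½(1+k)Mv² = (7/10)Mv².
Energy conservation from release (height h) to the top (height 2r): Mgh = Mg(2r) + (7/10)M·gr.
Thus h_min = 2r + (1+k)r/2 = r(2 + 1.4/2) = 0.3 × 2.7 ≈ 0.810 m.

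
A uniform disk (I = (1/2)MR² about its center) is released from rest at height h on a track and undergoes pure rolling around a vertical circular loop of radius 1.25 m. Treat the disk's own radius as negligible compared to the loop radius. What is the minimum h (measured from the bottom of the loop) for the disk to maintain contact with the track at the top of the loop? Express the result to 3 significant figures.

h_min ≈ 3.44 m

For this body I = (1/2)MR², i.e. k = I/(MR²) = 0.5.
At the top of the loop, the minimum-contact condition is Mg = Mv_top²/r, so v_top² = gr.
With ω = v/R, the kinetic energy at speed v is ½(1+k)Mv² = (3/4)Mv².
Energy conservation from release (height h) to the top (height 2r): Mgh = Mg(2r) + (3/4)M·gr.
Thus h_min = 2r + (1+k)r/2 = r(2 + 1.5/2) = 1.25 × 2.75 ≈ 3.44 m.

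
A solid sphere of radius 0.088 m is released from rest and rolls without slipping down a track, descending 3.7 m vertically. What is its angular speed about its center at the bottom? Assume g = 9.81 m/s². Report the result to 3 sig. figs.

Here I = (2/5)MR², so the shape factor k = I/(MR²) = 0.4.
Pure rolling means v = ωR; then KE = ½Mv² + ½I(v/R)² = ½(1+k)Mv² = (7/10)Mv².
Energy conservation Mgh = ½(1+k)Mv² gives v = √(2gh/(1+k)) = √(2 × 9.81 × 3.7 / 1.4) = 7.201 m/s.
The angular speed follows from ω = v/R = 7.201/0.088 ≈ 81.8 rad/s.

ω ≈ 81.8 rad/s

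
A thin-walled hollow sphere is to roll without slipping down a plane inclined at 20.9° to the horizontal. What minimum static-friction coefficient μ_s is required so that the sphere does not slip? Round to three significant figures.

Here I = (2/3)MR², so the shape factor k = I/(MR²) = 2/3.
Translational: Mg sinθ − f = Ma. Rotational about the CM: fR = Iα = kMRa, so f = kMa.
These give a = g sinθ/(1+k) and the required friction f = kMg sinθ/(1+k).
With N = Mg cosθ, the no-slip condition f ≤ μN gives μ_min = f/N = k tanθ/(1+k).
μ_min = (2/3) × tan20.9° / 1.667 ≈ 0.153.

μ_min ≈ 0.153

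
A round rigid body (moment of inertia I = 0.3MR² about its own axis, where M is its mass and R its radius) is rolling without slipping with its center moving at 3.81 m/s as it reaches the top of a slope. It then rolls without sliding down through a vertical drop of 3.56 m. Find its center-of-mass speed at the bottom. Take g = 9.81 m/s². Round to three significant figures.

v ≈ 8.26 m/s

For this body I = 0.3MR², i.e. k = I/(MR²) = 0.3.
Since it rolls without slipping, ω = v/R and KE = ½Mv² + ½Iω² = ½(1+k)Mv² = (13/20)Mv².
Energy conservation: (13/20)Mv₀² + Mgh = (13/20)Mv², so v² = v₀² + 2gh/(1+k).
v = √(3.81² + 2×9.81×3.56/1.3) = √68.24 ≈ 8.26 m/s.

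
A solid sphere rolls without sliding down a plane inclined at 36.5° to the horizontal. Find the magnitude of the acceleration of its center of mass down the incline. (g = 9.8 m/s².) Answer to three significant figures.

The moment of inertia is (2/5)MR², giving k ≡ I/(MR²) = 0.4.
Newton's second law down the slope: Mg sinθ − f = Ma. The torque equation fR = Iα (with α = a/R) gives f = kMa.
Eliminating f: Mg sinθ = (1+k)Ma, so a = g sinθ/(1+k) = 9.8 × sin36.5° / 1.4 ≈ 4.16 m/s².

a ≈ 4.16 m/s²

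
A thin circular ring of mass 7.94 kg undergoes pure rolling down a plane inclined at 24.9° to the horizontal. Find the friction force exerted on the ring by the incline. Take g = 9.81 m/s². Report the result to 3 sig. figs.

f ≈ 16.4 N

For this body I = MR², i.e. k = I/(MR²) = 1.
Along the incline Mg sinθ − f = Ma, and torque about the center fR = Iα = kMR²(a/R) gives f = kMa.
Combining, a = g sinθ/(1+k) and f = kMa = kMg sinθ/(1+k).
f = 1 × 7.94 × 9.81 × sin24.9° / 2 ≈ 16.4 N.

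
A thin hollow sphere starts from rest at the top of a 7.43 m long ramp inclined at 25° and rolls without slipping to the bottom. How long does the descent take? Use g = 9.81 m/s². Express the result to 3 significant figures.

For this body I = (2/3)MR², i.e. k = I/(MR²) = 2/3.
Newton's second law down the slope: Mg sinθ − f = Ma. The torque equation fR = Iα (with α = a/R) gives f = kMa.
Hence a = g sinθ/(1+k) = 9.81×sin25°/1.667 = 2.488 m/s².
With constant a from rest, t = √(2L/a) = √(2·7.43/2.488) ≈ 2.44 s.

t ≈ 2.44 s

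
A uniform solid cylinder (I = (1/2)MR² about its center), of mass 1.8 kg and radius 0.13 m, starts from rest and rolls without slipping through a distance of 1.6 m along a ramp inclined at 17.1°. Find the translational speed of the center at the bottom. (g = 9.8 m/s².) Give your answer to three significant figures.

v ≈ 2.48 m/s

For this body I = (1/2)MR², i.e. k = I/(MR²) = 0.5.
Rolling without slipping gives ω = v/R, so the total kinetic energy is ½Mv² + ½Iω² = ½(1+k)Mv² = (3/4)Mv².
The vertical drop is h = L sinθ = 1.6 × sin17.1° = 0.4705 m.
Setting Mgh = (3/4)Mv² gives v = √(2gh/(1+k)) = √(2·9.8·0.4705/1.5) ≈ 2.48 m/s.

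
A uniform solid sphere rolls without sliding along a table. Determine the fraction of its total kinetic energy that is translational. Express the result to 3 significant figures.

fraction ≈ 0.714

Here I = (2/5)MR², so the shape factor k = I/(MR²) = 0.4.
Since ω = v/R, the translational part is ½Mv² and the rotational part is ½I(v/R)² = ½kMv²; the total is ½(1+k)Mv².
The translational fraction is therefore 1/(1+k) = 1/1.4 ≈ 0.714.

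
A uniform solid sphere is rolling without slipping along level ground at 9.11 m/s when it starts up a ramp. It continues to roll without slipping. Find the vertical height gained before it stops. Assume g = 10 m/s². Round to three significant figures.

For this body I = (2/5)MR², i.e. k = I/(MR²) = 0.4.
The rolling condition ω = v/R makes the rotational term ½I(v/R)² = ½kMv², so KE_total = ½(1+k)Mv² = (7/10)Mv².
All of this converts to potential energy at the highest point: (7/10)Mv₀² = Mgh.
Thus h = (1+k)v₀²/(2g) = 1.4 × 9.11² / (2 × 10) ≈ 5.81 m.

h ≈ 5.81 m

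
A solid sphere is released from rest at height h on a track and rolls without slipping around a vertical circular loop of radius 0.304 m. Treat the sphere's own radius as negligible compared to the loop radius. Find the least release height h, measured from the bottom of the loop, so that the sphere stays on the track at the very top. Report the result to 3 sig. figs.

Here I = (2/5)MR², so the shape factor k = I/(MR²) = 0.4.
At the top of the loop, the minimum-contact condition is Mg = Mv_top²/r, so v_top² = gr.
With ω = v/R, the kinetic energy at speed v is ½(1+k)Mv² = (7/10)Mv².
Energy conservation from release (height h) to the top (height 2r): Mgh = Mg(2r) + (7/10)M·gr.
Thus h_min = 2r + (1+k)r/2 = r(2 + 1.4/2) = 0.304 × 2.7 ≈ 0.821 m.

h_min ≈ 0.821 m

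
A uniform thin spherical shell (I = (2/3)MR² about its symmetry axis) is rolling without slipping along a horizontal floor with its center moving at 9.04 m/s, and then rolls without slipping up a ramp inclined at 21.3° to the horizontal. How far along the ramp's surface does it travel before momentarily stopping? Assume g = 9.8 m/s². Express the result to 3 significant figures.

Here I = (2/3)MR², so the shape factor k = I/(MR²) = 2/3.
Since it rolls without slipping, ω = v/R and KE = ½Mv² + ½Iω² = ½(1+k)Mv² = (5/6)Mv².
Setting this equal to Mgh gives the vertical rise h = (1+k)v₀²/(2g) = 1.667×9.04²/(2×9.8) = 6.949 m.
The distance along the slope is d = h/sinθ = 6.949/sin21.3° ≈ 19.1 m.

d ≈ 19.1 m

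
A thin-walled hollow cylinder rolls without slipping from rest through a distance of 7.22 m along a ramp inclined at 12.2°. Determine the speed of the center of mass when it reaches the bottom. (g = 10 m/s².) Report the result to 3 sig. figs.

Here I = MR², so the shape factor k = I/(MR²) = 1.
The rolling condition ω = v/R makes the rotational term ½I(v/R)² = ½kMv², so KE_total = ½(1+k)Mv² = Mv².
The vertical drop is h = L sinθ = 7.22 × sin12.2° = 1.526 m.
Setting Mgh = Mv² gives v = √(2gh/(1+k)) = √(2·10·1.526/2) ≈ 3.91 m/s.

v ≈ 3.91 m/s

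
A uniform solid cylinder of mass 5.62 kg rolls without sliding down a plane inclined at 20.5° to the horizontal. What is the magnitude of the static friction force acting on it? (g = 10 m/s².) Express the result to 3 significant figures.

f ≈ 6.56 N

For this body I = (1/2)MR², i.e. k = I/(MR²) = 0.5.
Newton's second law down the slope: Mg sinθ − f = Ma. The torque equation fR = Iα (with α = a/R) gives f = kMa.
Combining, a = g sinθ/(1+k) and f = kMa = kMg sinθ/(1+k).
f = 0.5 × 5.62 × 10 × sin20.5° / 1.5 ≈ 6.56 N.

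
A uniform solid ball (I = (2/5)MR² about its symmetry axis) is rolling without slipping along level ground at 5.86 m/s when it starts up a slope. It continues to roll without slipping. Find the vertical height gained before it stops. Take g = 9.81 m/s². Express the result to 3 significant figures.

h ≈ 2.45 m

With I = (2/5)MR², the ratio k = I/(MR²) is 0.4.
Since it rolls without slipping, ω = v/R and KE = ½Mv² + ½Iω² = ½(1+k)Mv² = (7/10)Mv².
All of this converts to potential energy at the highest point: (7/10)Mv₀² = Mgh.
Thus h = (1+k)v₀²/(2g) = 1.4 × 5.86² / (2 × 9.81) ≈ 2.45 m.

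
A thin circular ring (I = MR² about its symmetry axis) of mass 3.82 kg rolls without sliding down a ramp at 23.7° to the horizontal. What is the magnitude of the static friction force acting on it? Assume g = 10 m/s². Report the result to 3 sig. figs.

f ≈ 7.68 N

Here I = MR², so the shape factor k = I/(MR²) = 1.
Along the incline Mg sinθ − f = Ma, and torque about the center fR = Iα = kMR²(a/R) gives f = kMa.
Combining, a = g sinθ/(1+k) and f = kMa = kMg sinθ/(1+k).
f = 1 × 3.82 × 10 × sin23.7° / 2 ≈ 7.68 N.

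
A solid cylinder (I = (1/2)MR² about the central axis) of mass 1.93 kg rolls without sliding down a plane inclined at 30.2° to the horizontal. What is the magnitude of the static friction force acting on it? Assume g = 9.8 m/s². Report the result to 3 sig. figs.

For this body I = (1/2)MR², i.e. k = I/(MR²) = 0.5.
Translational: Mg sinθ − f = Ma. Rotational about the CM: fR = Iα = kMRa, so f = kMa.
Combining, a = g sinθ/(1+k) and f = kMa = kMg sinθ/(1+k).
f = 0.5 × 1.93 × 9.8 × sin30.2° / 1.5 ≈ 3.17 N.

f ≈ 3.17 N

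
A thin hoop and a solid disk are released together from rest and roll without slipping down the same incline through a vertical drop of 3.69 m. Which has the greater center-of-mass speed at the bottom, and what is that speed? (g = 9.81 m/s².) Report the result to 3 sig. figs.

For rolling without slipping, Mgh = ½(1+k)Mv² where k = I/(MR²), so v = √(2gh/(1+k)).
Thin hoop: k = 1, giving v = √(2×9.81×3.69/2) = 6.017 m/s.
Solid disk: k = 0.5, giving v = √(2×9.81×3.69/1.5) = 6.947 m/s.
The smaller k wins: the solid disk, at ≈ 6.95 m/s.

the solid disk, at v ≈ 6.95 m/s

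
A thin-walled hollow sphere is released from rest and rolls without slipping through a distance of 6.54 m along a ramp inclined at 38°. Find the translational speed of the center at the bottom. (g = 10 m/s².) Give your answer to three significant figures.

v ≈ 6.95 m/s

The moment of inertia is (2/3)MR², giving k ≡ I/(MR²) = 2/3.
Since it rolls without slipping, ω = v/R and KE = ½Mv² + ½Iω² = ½(1+k)Mv² = (5/6)Mv².
The vertical drop is h = L sinθ = 6.54 × sin38° = 4.026 m.
Setting Mgh = (5/6)Mv² gives v = √(2gh/(1+k)) = √(2·10·4.026/1.667) ≈ 6.95 m/s.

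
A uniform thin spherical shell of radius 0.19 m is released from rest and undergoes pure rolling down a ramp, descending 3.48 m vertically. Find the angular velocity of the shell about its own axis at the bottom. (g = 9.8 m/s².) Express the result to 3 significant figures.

With I = (2/3)MR², the ratio k = I/(MR²) is 2/3.
Pure rolling means v = ωR; then KE = ½Mv² + ½I(v/R)² = ½(1+k)Mv² = (5/6)Mv².
Energy conservation Mgh = ½(1+k)Mv² gives v = √(2gh/(1+k)) = √(2 × 9.8 × 3.48 / 1.667) = 6.397 m/s.
The angular speed follows from ω = v/R = 6.397/0.19 ≈ 33.7 rad/s.

ω ≈ 33.7 rad/s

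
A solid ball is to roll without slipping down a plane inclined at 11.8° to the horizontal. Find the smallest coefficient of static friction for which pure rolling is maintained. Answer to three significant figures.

μ_min ≈ 0.0597

The moment of inertia is (2/5)MR², giving k ≡ I/(MR²) = 0.4.
Newton's second law down the slope: Mg sinθ − f = Ma. The torque equation fR = Iα (with α = a/R) gives f = kMa.
These give a = g sinθ/(1+k) and the required friction f = kMg sinθ/(1+k).
The normal force is N = Mg cosθ, so μ_min = f/N = k tanθ/(1+k).
μ_min = 0.4 × tan11.8° / 1.4 ≈ 0.0597.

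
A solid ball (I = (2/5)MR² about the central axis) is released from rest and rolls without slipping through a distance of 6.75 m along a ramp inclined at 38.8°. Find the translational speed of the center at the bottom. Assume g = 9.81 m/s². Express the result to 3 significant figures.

Here I = (2/5)MR², so the shape factor k = I/(MR²) = 0.4.
Rolling without slipping gives ω = v/R, so the total kinetic energy is ½Mv² + ½Iω² = ½(1+k)Mv² = (7/10)Mv².
The vertical drop is h = L sinθ = 6.75 × sin38.8° = 4.23 m.
Setting Mgh = (7/10)Mv² gives v = √(2gh/(1+k)) = √(2·9.81·4.23/1.4) ≈ 7.70 m/s.

v ≈ 7.70 m/s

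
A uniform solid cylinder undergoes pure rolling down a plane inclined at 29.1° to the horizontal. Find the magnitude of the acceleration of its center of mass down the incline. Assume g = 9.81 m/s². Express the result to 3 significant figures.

With I = (1/2)MR², the ratio k = I/(MR²) is 0.5.
Along the incline Mg sinθ − f = Ma, and torque about the center fR = Iα = kMR²(a/R) gives f = kMa.
Eliminating f: Mg sinθ = (1+k)Ma, so a = g sinθ/(1+k) = 9.81 × sin29.1° / 1.5 ≈ 3.18 m/s².

a ≈ 3.18 m/s²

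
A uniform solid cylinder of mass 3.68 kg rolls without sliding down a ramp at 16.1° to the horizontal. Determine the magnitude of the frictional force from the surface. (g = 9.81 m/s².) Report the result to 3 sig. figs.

With I = (1/2)MR², the ratio k = I/(MR²) is 0.5.
Along the incline Mg sinθ − f = Ma, and torque about the center fR = Iα = kMR²(a/R) gives f = kMa.
Combining, a = g sinθ/(1+k) and f = kMa = kMg sinθ/(1+k).
f = 0.5 × 3.68 × 9.81 × sin16.1° / 1.5 ≈ 3.34 N.

f ≈ 3.34 N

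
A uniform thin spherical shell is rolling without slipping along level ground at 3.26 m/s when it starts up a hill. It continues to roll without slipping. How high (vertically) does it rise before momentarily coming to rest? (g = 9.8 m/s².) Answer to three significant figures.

Here I = (2/3)MR², so the shape factor k = I/(MR²) = 2/3.
Rolling without slipping gives ω = v/R, so the total kinetic energy is ½Mv² + ½Iω² = ½(1+k)Mv² = (5/6)Mv².
All of this converts to potential energy at the highest point: (5/6)Mv₀² = Mgh.
Thus h = (1+k)v₀²/(2g) = 1.667 × 3.26² / (2 × 9.8) ≈ 0.904 m.

h ≈ 0.904 m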